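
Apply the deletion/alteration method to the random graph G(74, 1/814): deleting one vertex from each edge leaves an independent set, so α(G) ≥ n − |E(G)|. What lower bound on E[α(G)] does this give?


E[|E(G)|] = C(74, 2)·p = 2701 · (1/814) = 73/22.
E[α(G)] ≥ n − E[|E(G)|] = 74 − 73/22 = 1555/22.
Numerically: ≈ 70.6818.
(This is only a lower bound; the true E[α(G)] may be larger.)

E[α(G)] ≥ 1555/22 ≈ 70.6818.


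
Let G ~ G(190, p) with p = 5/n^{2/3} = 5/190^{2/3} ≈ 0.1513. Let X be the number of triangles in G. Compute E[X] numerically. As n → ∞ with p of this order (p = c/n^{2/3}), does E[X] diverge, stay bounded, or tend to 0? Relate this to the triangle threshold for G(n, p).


Number of potential triangles: C(190, 3) = 1125180.
Each occurs with probability p³ ≈ (0.1513)³ ≈ 3.462604e-03.
By linearity: E[X] = C(190, 3)·p³ ≈ 1125180 · 3.462604e-03 ≈ 3896.0526.
Since α = 2/3 < 1, p = c/n^{2/3} ≫ 1/n is above the triangle threshold p ~ 1/n. Asymptotically E[X] ~ (c³/6)·n^{3(1−α)} = (5³/6)·n^{1} → ∞; triangles are abundant w.h.p.

E[X] ≈ 3896.0526; in regime p = Θ(1/n^{2/3}) E[X] diverges (above the triangle threshold p ~ 1/n).


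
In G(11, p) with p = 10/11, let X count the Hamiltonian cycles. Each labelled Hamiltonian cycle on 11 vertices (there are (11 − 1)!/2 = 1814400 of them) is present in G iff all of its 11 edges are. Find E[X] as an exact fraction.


K_11 has (11 − 1)!/2 = 1814400 labelled Hamiltonian cycles.
For each such Hamiltonian cycle H, let X_H = 1 if all 11 edges of H are present in G. Then P[X_H = 1] = p^{11} = (10/11)^{11} = 100000000000/285311670611.
Summing the indicators: E[X] = Σ_H E[X_H] = 1814400 · p^{11} = 1814400 · 100000000000/285311670611 = 181440000000000000/285311670611.
Numerically: E[X] ≈ 6.36e+05.

E[X] = 1814400 · (10/11)^{11} = 181440000000000000/285311670611 ≈ 6.36e+05.


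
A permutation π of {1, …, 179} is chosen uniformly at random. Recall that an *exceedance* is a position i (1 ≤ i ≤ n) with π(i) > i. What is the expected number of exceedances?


Write X = Σ_{i=1}^{179} X_i, where X_i = 1_{π(i) > i}.
For each fixed i, π(i) is uniform over {1, …, 179} (marginal of a uniform permutation), so P[π(i) > i] = (n − i)/n. Summing: Σ_{i=1}^{179} (n − i)/n = (0 + 1 + … + 178)/179 = 179(179 − 1)/(2·179) = (179 − 1)/2.
Hence E[X] = Σ_{i=1}^{179} (179 − i)/179 = 89 ≈ 89.00000.

E[X] = 89 = 89.00000.


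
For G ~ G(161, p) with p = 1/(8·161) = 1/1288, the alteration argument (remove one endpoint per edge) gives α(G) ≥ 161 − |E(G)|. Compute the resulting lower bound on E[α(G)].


E[|E(G)|] = C(161, 2)·p = 12880 · (1/1288) = 10.
E[α(G)] ≥ n − E[|E(G)|] = 161 − 10 = 151.
Numerically: ≈ 151.0000.
(This is only a lower bound; the true E[α(G)] may be larger.)

E[α(G)] ≥ 151 ≈ 151.0000.


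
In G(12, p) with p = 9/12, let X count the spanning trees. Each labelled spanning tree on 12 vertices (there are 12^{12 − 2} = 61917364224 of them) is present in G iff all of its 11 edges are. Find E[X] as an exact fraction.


K_12 has 12^{12 − 2} = 61917364224 labelled spanning trees.
For each such spanning tree H, let X_H = 1 if all 11 edges of H are present in G. Then P[X_H = 1] = p^{11} = (3/4)^{11} = 177147/4194304.
By linearity: E[X] = Σ_H E[X_H] = 61917364224 · p^{11} = 61917364224 · 177147/4194304 = 10460353203/4.
Numerically: E[X] ≈ 2.62e+09.

E[X] = 61917364224 · (3/4)^{11} = 10460353203/4 ≈ 2.62e+09.


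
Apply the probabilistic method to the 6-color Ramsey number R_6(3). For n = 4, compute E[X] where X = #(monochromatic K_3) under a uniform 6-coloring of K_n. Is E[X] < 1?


E[X] = C(4, 3) · 6^{1 − 3} = 4 · 6^{−2} = 4/36.
As a reduced fraction: E[X] = 1/9 ≈ 0.111111.
Is E[X] < 1? YES.
Since E[X] < 1, there exists a 6-coloring of K_{4} with no monochromatic K_3; hence R_6(3) > 4.

E[X] = 1/9 ≈ 0.111111; E[X] < 1, so R_6(3) > 4.


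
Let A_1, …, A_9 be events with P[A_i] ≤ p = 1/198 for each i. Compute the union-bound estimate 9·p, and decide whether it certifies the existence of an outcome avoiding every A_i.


Union bound: P[∪_{i=1}^{9} A_i] ≤ Σ_i P[A_i] ≤ 9·p = 9·(1/198) = 1/22.
Numerically: 1/22 ≈ 0.04545.
Is 1/22 < 1? YES.
Since P[∪ A_i] ≤ 1/22 < 1, the complement has P[∩ A_i^c] ≥ 1 − 1/22 = 21/22 > 0, so some outcome avoids every A_i.

9·p = 1/22 ≈ 0.04545; existence CERTIFIED by the union bound.


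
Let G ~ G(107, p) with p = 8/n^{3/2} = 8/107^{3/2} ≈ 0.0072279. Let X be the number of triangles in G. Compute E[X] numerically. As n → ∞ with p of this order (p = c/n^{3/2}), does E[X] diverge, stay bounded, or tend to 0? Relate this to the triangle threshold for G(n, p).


Number of potential triangles: C(107, 3) = 198485.
Each occurs with probability p³ ≈ (0.0072279)³ ≈ 3.7760954e-07.
By linearity: E[X] = C(107, 3)·p³ ≈ 198485 · 3.7760954e-07 ≈ 0.07495.
Since α = 3/2 > 1, p = c/n^{3/2} = o(1/n) is below the triangle threshold p ~ 1/n. Asymptotically E[X] ~ (c³/6)·n^{3(1−α)} = (8³/6)·n^{-1.5} → 0, so by Markov's inequality G has no triangles w.h.p.

E[X] ≈ 0.07495; in regime p = Θ(1/n^{3/2}) E[X] tends to 0 (below the triangle threshold p ~ 1/n).


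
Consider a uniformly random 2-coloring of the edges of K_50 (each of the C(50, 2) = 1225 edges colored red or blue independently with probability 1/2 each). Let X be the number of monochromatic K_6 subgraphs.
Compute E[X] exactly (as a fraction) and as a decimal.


Let X = Σ_S X_S over the C(50, 6) = 15890700 subsets S of size 6, where X_S = 1 if the K_6 on S is monochromatic.
For a fixed S, the K_6 on S has C(6, 2) = 15 edges. P[all 15 edges red] = (1/2)^15, and likewise for blue, so P[monochromatic] = 2·(1/2)^15 = 2^{1 − 15} = 1/16384.
By linearity of expectation: E[X] = C(50, 6) · 2^{1 − 15} = 15890700 · 1/16384 = 3972675/4096.
Numerically: E[X] ≈ 969.8914.

E[X] = C(50,6)·2^(1−C(6,2)) = 3972675/4096 ≈ 969.8914.


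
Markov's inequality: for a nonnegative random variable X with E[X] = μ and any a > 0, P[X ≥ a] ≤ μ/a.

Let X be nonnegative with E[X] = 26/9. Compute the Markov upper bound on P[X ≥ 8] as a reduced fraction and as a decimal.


μ = E[X] = 26/9, a = 8.
Markov: P[X ≥ 8] ≤ μ/a = (26/9)/8 = 13/36.
Numerically: ≈ 0.361111.
(Since a = 8 > μ = 2.888889, the bound 13/36 is < 1 and informative.)

P[X ≥ 8] ≤ 13/36 ≈ 0.361111.


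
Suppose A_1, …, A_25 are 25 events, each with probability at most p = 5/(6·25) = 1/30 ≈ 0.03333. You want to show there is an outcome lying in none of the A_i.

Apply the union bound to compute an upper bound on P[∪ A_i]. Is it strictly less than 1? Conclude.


Union bound: P[∪_{i=1}^{25} A_i] ≤ Σ_i P[A_i] ≤ 25·p = 25·(1/30) = 5/6.
Numerically: 5/6 ≈ 0.83333.
Is 5/6 < 1? YES.
Since P[∪ A_i] ≤ 5/6 < 1, the complement has P[∩ A_i^c] ≥ 1 − 5/6 = 1/6 > 0, so some outcome avoids every A_i.

25·p = 5/6 ≈ 0.83333; existence CERTIFIED by the union bound.


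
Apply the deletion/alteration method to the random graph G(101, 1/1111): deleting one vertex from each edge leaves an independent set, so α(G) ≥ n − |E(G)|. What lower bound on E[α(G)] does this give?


E[|E(G)|] = C(101, 2)·p = 5050 · (1/1111) = 50/11.
E[α(G)] ≥ n − E[|E(G)|] = 101 − 50/11 = 1061/11.
Numerically: ≈ 96.45455.
(This is only a lower bound; the true E[α(G)] may be larger.)

E[α(G)] ≥ 1061/11 ≈ 96.45455.


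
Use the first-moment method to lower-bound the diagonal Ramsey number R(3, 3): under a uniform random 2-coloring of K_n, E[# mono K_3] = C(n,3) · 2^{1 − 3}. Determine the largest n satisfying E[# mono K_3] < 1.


We need C(n, 3) · 2^{1 − 3} < 1, i.e. C(n, 3) < 2^{3 − 1} = 4.
Check values of n near the boundary:
  n = 3: C(3, 3) = 1; 1 < 4? YES
  n = 4: C(4, 3) = 4; 4 < 4? NO
The largest n with C(n, 3) < 4 is n = 3 (where E[X] = 1/4 ≈ 0.25000). Hence R(3, 3) > 3, i.e. R(3, 3) ≥ 4.

Largest n = 3; hence R(3, 3) > 3.


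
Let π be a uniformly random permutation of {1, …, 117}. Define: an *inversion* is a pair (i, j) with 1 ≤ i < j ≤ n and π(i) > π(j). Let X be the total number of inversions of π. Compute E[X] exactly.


Write X = Σ X_I over the C(117, 2) = 6786 pairs i < j, with X_I the indicator of one inversion.
There are 6786 indicators.
For each fixed pair i < j, the values π(i) and π(j) are two distinct elements of {1, …, 117} in uniformly random order; by symmetry P[π(i) > π(j)] = 1/2.
By linearity: E[X] = 6786 · (1/2) = C(117, 2) · (1/2) = 6786/2 = 3393 ≈ 3393.000000.

E[X] = 3393 = 3393.000000.


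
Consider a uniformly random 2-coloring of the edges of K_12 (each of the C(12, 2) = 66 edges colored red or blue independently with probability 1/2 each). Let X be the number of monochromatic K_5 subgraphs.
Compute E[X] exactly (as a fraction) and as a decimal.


Let X = Σ_S X_S over the C(12, 5) = 792 subsets S of size 5, where X_S = 1 if the K_5 on S is monochromatic.
For a fixed S, the K_5 on S has C(5, 2) = 10 edges. P[all 10 edges red] = (1/2)^10, and likewise for blue, so P[monochromatic] = 2·(1/2)^10 = 2^{1 − 10} = 1/512.
By linearity: E[X] = C(12, 5) · 2^{1 − 10} = 792 · 1/512 = 99/64.
Numerically: E[X] ≈ 1.546875.

E[X] = C(12,5)·2^(1−C(5,2)) = 99/64 ≈ 1.546875.


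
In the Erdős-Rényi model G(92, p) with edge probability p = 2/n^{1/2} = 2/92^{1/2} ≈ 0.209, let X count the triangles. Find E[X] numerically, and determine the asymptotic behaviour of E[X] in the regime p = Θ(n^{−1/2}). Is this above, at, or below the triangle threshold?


Number of potential triangles: C(92, 3) = 125580.
Each occurs with probability p³ ≈ (0.209)³ ≈ 9.06584e-03.
By linearity: E[X] = C(92, 3)·p³ ≈ 125580 · 9.06584e-03 ≈ 1138.489.
Since α = 1/2 < 1, p = c/n^{1/2} ≫ 1/n is above the triangle threshold p ~ 1/n. Asymptotically E[X] ~ (c³/6)·n^{3(1−α)} = (2³/6)·n^{1.5} → ∞; triangles are abundant w.h.p.

E[X] ≈ 1138.489; in regime p = Θ(1/n^{1/2}) E[X] diverges (above the triangle threshold p ~ 1/n).


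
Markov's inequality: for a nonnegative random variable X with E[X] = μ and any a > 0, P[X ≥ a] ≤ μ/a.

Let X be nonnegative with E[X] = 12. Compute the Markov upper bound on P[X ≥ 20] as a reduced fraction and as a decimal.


μ = E[X] = 12, a = 20.
Markov: P[X ≥ 20] ≤ μ/a = (12)/20 = 3/5.
Numerically: ≈ 0.600.
(Since a = 20 > μ = 12.000, the bound 3/5 is < 1 and informative.)

P[X ≥ 20] ≤ 3/5 ≈ 0.600.


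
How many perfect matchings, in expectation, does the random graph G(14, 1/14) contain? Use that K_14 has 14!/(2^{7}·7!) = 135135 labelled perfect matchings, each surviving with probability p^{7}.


K_14 has 14!/(2^{7}·7!) = 135135 labelled perfect matchings.
For each such perfect matching H, let X_H = 1 if all 7 edges of H are present in G. Then P[X_H = 1] = p^{7} = (1/14)^{7} = 1/105413504.
By linearity of expectation: E[X] = Σ_H E[X_H] = 135135 · p^{7} = 135135 · 1/105413504 = 19305/15059072.
Numerically: E[X] ≈ 0.001282.

E[X] = 135135 · (1/14)^{7} = 19305/15059072 ≈ 0.001282.


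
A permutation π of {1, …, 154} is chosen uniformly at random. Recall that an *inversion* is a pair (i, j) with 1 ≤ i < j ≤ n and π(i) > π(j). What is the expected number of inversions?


Write X = Σ X_I over the C(154, 2) = 11781 pairs i < j, with X_I the indicator of one inversion.
There are 11781 indicators.
For each fixed pair i < j, the values π(i) and π(j) are two distinct elements of {1, …, 154} in uniformly random order; by symmetry P[π(i) > π(j)] = 1/2.
By linearity: E[X] = 11781 · (1/2) = C(154, 2) · (1/2) = 11781/2 = 11781/2 ≈ 5890.500000.

E[X] = 11781/2 = 5890.500000.


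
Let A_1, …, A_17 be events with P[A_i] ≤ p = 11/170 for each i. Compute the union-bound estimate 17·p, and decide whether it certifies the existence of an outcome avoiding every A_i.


Union bound: P[∪_{i=1}^{17} A_i] ≤ Σ_i P[A_i] ≤ 17·p = 17·(11/170) = 11/10.
Numerically: 11/10 ≈ 1.10000.
Is 11/10 < 1? NO.
Since the bound 11/10 is ≥ 1, the union bound is uninformative here; it does NOT by itself certify existence.

17·p = 11/10 ≈ 1.10000; existence NOT certified by the union bound.


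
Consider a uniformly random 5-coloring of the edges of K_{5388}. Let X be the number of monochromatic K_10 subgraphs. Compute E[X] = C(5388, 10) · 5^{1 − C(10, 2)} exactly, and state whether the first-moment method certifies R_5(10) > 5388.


E[X] = C(5388, 10) · 5^{1 − 45} = 5634865093375880654852250419586 · 5^{−44} = 5634865093375880654852250419586/5684341886080801486968994140625.
As a reduced fraction: E[X] = 5634865093375880654852250419586/5684341886080801486968994140625 ≈ 0.991.
Is E[X] < 1? YES.
Since E[X] < 1, there exists a 5-coloring of K_{5388} with no monochromatic K_10; hence R_5(10) > 5388.

E[X] = 5634865093375880654852250419586/5684341886080801486968994140625 ≈ 0.991; E[X] < 1, so R_5(10) > 5388.


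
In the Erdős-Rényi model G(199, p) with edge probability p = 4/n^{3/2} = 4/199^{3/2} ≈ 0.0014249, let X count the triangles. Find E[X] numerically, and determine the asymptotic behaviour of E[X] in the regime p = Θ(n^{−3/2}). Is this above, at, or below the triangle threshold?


Number of potential triangles: C(199, 3) = 1293699.
Each occurs with probability p³ ≈ (0.0014249)³ ≈ 2.8929513e-09.
By linearity: E[X] = C(199, 3)·p³ ≈ 1293699 · 2.8929513e-09 ≈ 0.00374.
Since α = 3/2 > 1, p = c/n^{3/2} = o(1/n) is below the triangle threshold p ~ 1/n. Asymptotically E[X] ~ (c³/6)·n^{3(1−α)} = (4³/6)·n^{-1.5} → 0, so by Markov's inequality G has no triangles w.h.p.

E[X] ≈ 0.00374; in regime p = Θ(1/n^{3/2}) E[X] tends to 0 (below the triangle threshold p ~ 1/n).


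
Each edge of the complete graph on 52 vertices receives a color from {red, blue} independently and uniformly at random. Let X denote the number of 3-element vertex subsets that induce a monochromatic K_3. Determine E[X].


Let X = Σ_S X_S over the C(52, 3) = 22100 subsets S of size 3, where X_S = 1 if the K_3 on S is monochromatic.
For a fixed S, the K_3 on S has C(3, 2) = 3 edges. P[all 3 edges red] = (1/2)^3, and likewise for blue, so P[monochromatic] = 2·(1/2)^3 = 2^{1 − 3} = 1/4.
By linearity: E[X] = C(52, 3) · 2^{1 − 3} = 22100 · 1/4 = 5525.
Numerically: E[X] ≈ 5525.0000.

E[X] = C(52,3)·2^(1−C(3,2)) = 5525 ≈ 5525.0000.


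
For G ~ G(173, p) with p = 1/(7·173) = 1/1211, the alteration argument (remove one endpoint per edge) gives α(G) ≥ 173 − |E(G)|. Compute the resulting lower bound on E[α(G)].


E[|E(G)|] = C(173, 2)·p = 14878 · (1/1211) = 86/7.
E[α(G)] ≥ n − E[|E(G)|] = 173 − 86/7 = 1125/7.
Numerically: ≈ 160.71429.
(This is only a lower bound; the true E[α(G)] may be larger.)

E[α(G)] ≥ 1125/7 ≈ 160.71429.


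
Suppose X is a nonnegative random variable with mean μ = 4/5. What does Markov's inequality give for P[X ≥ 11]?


μ = E[X] = 4/5, a = 11.
Markov: P[X ≥ 11] ≤ μ/a = (4/5)/11 = 4/55.
Numerically: ≈ 0.073.
(Since a = 11 > μ = 0.800, the bound 4/55 is < 1 and informative.)

P[X ≥ 11] ≤ 4/55 ≈ 0.073.


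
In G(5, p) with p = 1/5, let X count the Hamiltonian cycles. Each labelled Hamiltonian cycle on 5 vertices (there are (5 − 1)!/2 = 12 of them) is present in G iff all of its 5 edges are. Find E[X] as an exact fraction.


K_5 has (5 − 1)!/2 = 12 labelled Hamiltonian cycles.
For each such Hamiltonian cycle H, let X_H = 1 if all 5 edges of H are present in G. Then P[X_H = 1] = p^{5} = (1/5)^{5} = 1/3125.
Summing the indicators: E[X] = Σ_H E[X_H] = 12 · p^{5} = 12 · 1/3125 = 12/3125.
Numerically: E[X] ≈ 0.00384.

E[X] = 12 · (1/5)^{5} = 12/3125 ≈ 0.00384.


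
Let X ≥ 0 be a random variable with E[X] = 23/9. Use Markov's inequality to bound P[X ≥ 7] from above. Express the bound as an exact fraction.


μ = E[X] = 23/9, a = 7.
Markov: P[X ≥ 7] ≤ μ/a = (23/9)/7 = 23/63.
Numerically: ≈ 0.365.
(Since a = 7 > μ = 2.556, the bound 23/63 is < 1 and informative.)

P[X ≥ 7] ≤ 23/63 ≈ 0.365.


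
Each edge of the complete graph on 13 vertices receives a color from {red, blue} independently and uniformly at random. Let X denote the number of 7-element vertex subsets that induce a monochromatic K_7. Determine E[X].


Let X = Σ_S X_S over the C(13, 7) = 1716 subsets S of size 7, where X_S = 1 if the K_7 on S is monochromatic.
For a fixed S, the K_7 on S has C(7, 2) = 21 edges. P[all 21 edges red] = (1/2)^21, and likewise for blue, so P[monochromatic] = 2·(1/2)^21 = 2^{1 − 21} = 1/1048576.
By linearity of expectation: E[X] = C(13, 7) · 2^{1 − 21} = 1716 · 1/1048576 = 429/262144.
Numerically: E[X] ≈ 0.002.

E[X] = C(13,7)·2^(1−C(7,2)) = 429/262144 ≈ 0.002.


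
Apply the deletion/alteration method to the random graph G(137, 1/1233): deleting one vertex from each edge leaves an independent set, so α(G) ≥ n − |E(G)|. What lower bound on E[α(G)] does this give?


E[|E(G)|] = C(137, 2)·p = 9316 · (1/1233) = 68/9.
E[α(G)] ≥ n − E[|E(G)|] = 137 − 68/9 = 1165/9.
Numerically: ≈ 129.444444.
(This is only a lower bound; the true E[α(G)] may be larger.)

E[α(G)] ≥ 1165/9 ≈ 129.444444.


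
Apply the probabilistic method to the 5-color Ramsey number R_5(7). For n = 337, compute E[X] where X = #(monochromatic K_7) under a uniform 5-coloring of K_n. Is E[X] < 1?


E[X] = C(337, 7) · 5^{1 − 21} = 91989916924632 · 5^{−20} = 91989916924632/95367431640625.
As a reduced fraction: E[X] = 91989916924632/95367431640625 ≈ 0.965.
Is E[X] < 1? YES.
Since E[X] < 1, there exists a 5-coloring of K_{337} with no monochromatic K_7; hence R_5(7) > 337.

E[X] = 91989916924632/95367431640625 ≈ 0.965; E[X] < 1, so R_5(7) > 337.


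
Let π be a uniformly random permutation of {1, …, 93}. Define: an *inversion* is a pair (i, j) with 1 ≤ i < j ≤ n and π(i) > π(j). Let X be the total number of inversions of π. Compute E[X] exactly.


Write X = Σ X_I over the C(93, 2) = 4278 pairs i < j, with X_I the indicator of one inversion.
There are 4278 indicators.
For each fixed pair i < j, the values π(i) and π(j) are two distinct elements of {1, …, 93} in uniformly random order; by symmetry P[π(i) > π(j)] = 1/2.
By linearity: E[X] = 4278 · (1/2) = C(93, 2) · (1/2) = 4278/2 = 2139 ≈ 2139.0000.

E[X] = 2139 = 2139.0000.


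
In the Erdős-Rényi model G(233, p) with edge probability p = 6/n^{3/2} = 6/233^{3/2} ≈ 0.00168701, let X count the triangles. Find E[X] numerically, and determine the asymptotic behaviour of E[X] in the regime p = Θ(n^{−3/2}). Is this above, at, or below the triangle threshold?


Number of potential triangles: C(233, 3) = 2081156.
Each occurs with probability p³ ≈ (0.00168701)³ ≈ 4.80122553e-09.
By linearity: E[X] = C(233, 3)·p³ ≈ 2081156 · 4.80122553e-09 ≈ 0.009992.
Since α = 3/2 > 1, p = c/n^{3/2} = o(1/n) is below the triangle threshold p ~ 1/n. Asymptotically E[X] ~ (c³/6)·n^{3(1−α)} = (6³/6)·n^{-1.5} → 0, so by Markov's inequality G has no triangles w.h.p.

E[X] ≈ 0.009992; in regime p = Θ(1/n^{3/2}) E[X] tends to 0 (below the triangle threshold p ~ 1/n).


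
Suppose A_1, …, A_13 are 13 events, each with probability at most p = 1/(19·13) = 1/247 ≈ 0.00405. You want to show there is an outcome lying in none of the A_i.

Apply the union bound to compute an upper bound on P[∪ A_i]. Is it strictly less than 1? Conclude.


Union bound: P[∪_{i=1}^{13} A_i] ≤ Σ_i P[A_i] ≤ 13·p = 13·(1/247) = 1/19.
Numerically: 1/19 ≈ 0.05263.
Is 1/19 < 1? YES.
Since P[∪ A_i] ≤ 1/19 < 1, the complement has P[∩ A_i^c] ≥ 1 − 1/19 = 18/19 > 0, so some outcome avoids every A_i.

13·p = 1/19 ≈ 0.05263; existence CERTIFIED by the union bound.


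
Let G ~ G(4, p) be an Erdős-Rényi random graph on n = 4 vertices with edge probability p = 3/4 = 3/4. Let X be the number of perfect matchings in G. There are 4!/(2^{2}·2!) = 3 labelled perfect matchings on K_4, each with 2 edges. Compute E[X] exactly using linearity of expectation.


K_4 has 4!/(2^{2}·2!) = 3 labelled perfect matchings.
For each such perfect matching H, let X_H = 1 if all 2 edges of H are present in G. Then P[X_H = 1] = p^{2} = (3/4)^{2} = 9/16.
By linearity: E[X] = Σ_H E[X_H] = 3 · p^{2} = 3 · 9/16 = 27/16.
Numerically: E[X] ≈ 1.69.

E[X] = 3 · (3/4)^{2} = 27/16 ≈ 1.69.


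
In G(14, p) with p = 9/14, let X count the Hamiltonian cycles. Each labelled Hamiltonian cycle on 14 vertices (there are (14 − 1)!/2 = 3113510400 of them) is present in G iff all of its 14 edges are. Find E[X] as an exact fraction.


K_14 has (14 − 1)!/2 = 3113510400 labelled Hamiltonian cycles.
For each such Hamiltonian cycle H, let X_H = 1 if all 14 edges of H are present in G. Then P[X_H = 1] = p^{14} = (9/14)^{14} = 22876792454961/11112006825558016.
By linearity: E[X] = Σ_H E[X_H] = 3113510400 · p^{14} = 3113510400 · 22876792454961/11112006825558016 = 19873641525435994725/3100448333024.
Numerically: E[X] ≈ 6.4099e+06.

E[X] = 3113510400 · (9/14)^{14} = 19873641525435994725/3100448333024 ≈ 6.4099e+06.


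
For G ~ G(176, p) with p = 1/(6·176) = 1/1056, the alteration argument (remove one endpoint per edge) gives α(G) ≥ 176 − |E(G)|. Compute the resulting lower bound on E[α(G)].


E[|E(G)|] = C(176, 2)·p = 15400 · (1/1056) = 175/12.
E[α(G)] ≥ n − E[|E(G)|] = 176 − 175/12 = 1937/12.
Numerically: ≈ 161.417.
(This is only a lower bound; the true E[α(G)] may be larger.)

E[α(G)] ≥ 1937/12 ≈ 161.417.


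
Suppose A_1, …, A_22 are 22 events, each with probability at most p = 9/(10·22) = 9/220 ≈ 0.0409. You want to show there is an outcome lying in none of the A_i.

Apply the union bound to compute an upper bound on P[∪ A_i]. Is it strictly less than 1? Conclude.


Union bound: P[∪_{i=1}^{22} A_i] ≤ Σ_i P[A_i] ≤ 22·p = 22·(9/220) = 9/10.
Numerically: 9/10 ≈ 0.9000.
Is 9/10 < 1? YES.
Since P[∪ A_i] ≤ 9/10 < 1, the complement has P[∩ A_i^c] ≥ 1 − 9/10 = 1/10 > 0, so some outcome avoids every A_i.

22·p = 9/10 ≈ 0.9000; existence CERTIFIED by the union bound.


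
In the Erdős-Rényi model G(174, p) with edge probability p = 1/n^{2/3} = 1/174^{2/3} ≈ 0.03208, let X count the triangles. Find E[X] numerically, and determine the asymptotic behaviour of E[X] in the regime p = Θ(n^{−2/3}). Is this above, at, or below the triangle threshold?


Number of potential triangles: C(174, 3) = 862924.
Each occurs with probability p³ ≈ (0.03208)³ ≈ 3.302946e-05.
By linearity: E[X] = C(174, 3)·p³ ≈ 862924 · 3.302946e-05 ≈ 28.5019.
Since α = 2/3 < 1, p = c/n^{2/3} ≫ 1/n is above the triangle threshold p ~ 1/n. Asymptotically E[X] ~ (c³/6)·n^{3(1−α)} = (1³/6)·n^{1} → ∞; triangles are abundant w.h.p.

E[X] ≈ 28.5019; in regime p = Θ(1/n^{2/3}) E[X] diverges (above the triangle threshold p ~ 1/n).


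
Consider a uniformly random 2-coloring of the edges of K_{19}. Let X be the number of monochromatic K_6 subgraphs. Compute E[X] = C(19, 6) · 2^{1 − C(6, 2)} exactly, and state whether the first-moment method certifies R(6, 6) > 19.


E[X] = C(19, 6) · 2^{1 − 15} = 27132 · 2^{−14} = 27132/16384.
As a reduced fraction: E[X] = 6783/4096 ≈ 1.6560.
Is E[X] < 1? NO.
Since E[X] ≥ 1, the first-moment bound is inconclusive at n = 19; it does NOT by itself certify R(6, 6) > 19.

E[X] = 6783/4096 ≈ 1.6560; E[X] ≥ 1; first-moment method inconclusive here.


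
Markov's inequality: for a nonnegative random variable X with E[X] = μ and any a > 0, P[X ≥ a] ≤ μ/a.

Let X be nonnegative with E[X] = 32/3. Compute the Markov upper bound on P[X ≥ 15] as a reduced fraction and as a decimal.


μ = E[X] = 32/3, a = 15.
Markov: P[X ≥ 15] ≤ μ/a = (32/3)/15 = 32/45.
Numerically: ≈ 0.711.
(Since a = 15 > μ = 10.667, the bound 32/45 is < 1 and informative.)

P[X ≥ 15] ≤ 32/45 ≈ 0.711.


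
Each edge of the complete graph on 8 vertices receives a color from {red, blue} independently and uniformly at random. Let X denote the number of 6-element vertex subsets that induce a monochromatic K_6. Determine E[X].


Let X = Σ_S X_S over the C(8, 6) = 28 subsets S of size 6, where X_S = 1 if the K_6 on S is monochromatic.
For a fixed S, the K_6 on S has C(6, 2) = 15 edges. P[all 15 edges red] = (1/2)^15, and likewise for blue, so P[monochromatic] = 2·(1/2)^15 = 2^{1 − 15} = 1/16384.
By linearity: E[X] = C(8, 6) · 2^{1 − 15} = 28 · 1/16384 = 7/4096.
Numerically: E[X] ≈ 0.00171.

E[X] = C(8,6)·2^(1−C(6,2)) = 7/4096 ≈ 0.00171.


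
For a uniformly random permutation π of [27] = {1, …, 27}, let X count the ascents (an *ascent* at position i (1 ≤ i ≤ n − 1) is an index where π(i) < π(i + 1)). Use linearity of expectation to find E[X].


Write X = Σ X_I over i = 1, …, 26, with X_I the indicator of one ascent.
There are 26 indicators.
For each fixed i, the pair (π(i), π(i+1)) is a uniformly random ordered pair of distinct values from {1, …, 27}; by symmetry P[π(i) < π(i+1)] = 1/2.
By linearity: E[X] = 26 · (1/2) = (27 − 1) · (1/2) = 13 ≈ 13.000000.

E[X] = 13 = 13.000000.


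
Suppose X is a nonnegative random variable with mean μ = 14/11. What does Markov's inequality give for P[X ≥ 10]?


μ = E[X] = 14/11, a = 10.
Markov: P[X ≥ 10] ≤ μ/a = (14/11)/10 = 7/55.
Numerically: ≈ 0.127273.
(Since a = 10 > μ = 1.272727, the bound 7/55 is < 1 and informative.)

P[X ≥ 10] ≤ 7/55 ≈ 0.127273.


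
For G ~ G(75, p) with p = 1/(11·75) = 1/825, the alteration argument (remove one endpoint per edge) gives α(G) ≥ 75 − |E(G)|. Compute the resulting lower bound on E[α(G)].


E[|E(G)|] = C(75, 2)·p = 2775 · (1/825) = 37/11.
E[α(G)] ≥ n − E[|E(G)|] = 75 − 37/11 = 788/11.
Numerically: ≈ 71.63636.
(This is only a lower bound; the true E[α(G)] may be larger.)

E[α(G)] ≥ 788/11 ≈ 71.63636.


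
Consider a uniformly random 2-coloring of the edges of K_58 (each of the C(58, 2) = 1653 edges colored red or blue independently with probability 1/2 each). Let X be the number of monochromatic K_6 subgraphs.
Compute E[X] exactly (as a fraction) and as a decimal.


Let X = Σ_S X_S over the C(58, 6) = 40475358 subsets S of size 6, where X_S = 1 if the K_6 on S is monochromatic.
For a fixed S, the K_6 on S has C(6, 2) = 15 edges. P[all 15 edges red] = (1/2)^15, and likewise for blue, so P[monochromatic] = 2·(1/2)^15 = 2^{1 − 15} = 1/16384.
By linearity: E[X] = C(58, 6) · 2^{1 − 15} = 40475358 · 1/16384 = 20237679/8192.
Numerically: E[X] ≈ 2470.419800.

E[X] = C(58,6)·2^(1−C(6,2)) = 20237679/8192 ≈ 2470.419800.


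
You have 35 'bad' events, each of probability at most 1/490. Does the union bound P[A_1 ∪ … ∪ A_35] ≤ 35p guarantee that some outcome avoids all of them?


Union bound: P[∪_{i=1}^{35} A_i] ≤ Σ_i P[A_i] ≤ 35·p = 35·(1/490) = 1/14.
Numerically: 1/14 ≈ 0.0714.
Is 1/14 < 1? YES.
Since P[∪ A_i] ≤ 1/14 < 1, the complement has P[∩ A_i^c] ≥ 1 − 1/14 = 13/14 > 0, so some outcome avoids every A_i.

35·p = 1/14 ≈ 0.0714; existence CERTIFIED by the union bound.


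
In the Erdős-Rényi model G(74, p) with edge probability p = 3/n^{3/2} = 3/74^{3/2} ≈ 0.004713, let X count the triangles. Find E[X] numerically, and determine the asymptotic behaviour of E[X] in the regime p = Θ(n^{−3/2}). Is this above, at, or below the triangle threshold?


Number of potential triangles: C(74, 3) = 64824.
Each occurs with probability p³ ≈ (0.004713)³ ≈ 1.046697e-07.
By linearity: E[X] = C(74, 3)·p³ ≈ 64824 · 1.046697e-07 ≈ 0.0068.
Since α = 3/2 > 1, p = c/n^{3/2} = o(1/n) is below the triangle threshold p ~ 1/n. Asymptotically E[X] ~ (c³/6)·n^{3(1−α)} = (3³/6)·n^{-1.5} → 0, so by Markov's inequality G has no triangles w.h.p.

E[X] ≈ 0.0068; in regime p = Θ(1/n^{3/2}) E[X] tends to 0 (below the triangle threshold p ~ 1/n).


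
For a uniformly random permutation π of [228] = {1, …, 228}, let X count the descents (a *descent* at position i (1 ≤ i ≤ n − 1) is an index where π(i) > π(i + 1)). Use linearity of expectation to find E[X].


Write X = Σ X_I over i = 1, …, 227, with X_I the indicator of one descent.
There are 227 indicators.
For each fixed i, the pair (π(i), π(i+1)) is a uniformly random ordered pair of distinct values from {1, …, 228}; by symmetry P[π(i) > π(i+1)] = 1/2.
By linearity: E[X] = 227 · (1/2) = (228 − 1) · (1/2) = 227/2 ≈ 113.5000.

E[X] = 227/2 = 113.5000.


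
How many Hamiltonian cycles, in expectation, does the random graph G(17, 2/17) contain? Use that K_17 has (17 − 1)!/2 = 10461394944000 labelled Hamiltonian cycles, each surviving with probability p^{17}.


K_17 has (17 − 1)!/2 = 10461394944000 labelled Hamiltonian cycles.
For each such Hamiltonian cycle H, let X_H = 1 if all 17 edges of H are present in G. Then P[X_H = 1] = p^{17} = (2/17)^{17} = 131072/827240261886336764177.
Summing the indicators: E[X] = Σ_H E[X_H] = 10461394944000 · p^{17} = 10461394944000 · 131072/827240261886336764177 = 1371195958099968000/827240261886336764177.
Numerically: E[X] ≈ 0.00165755.

E[X] = 10461394944000 · (2/17)^{17} = 1371195958099968000/827240261886336764177 ≈ 0.00165755.


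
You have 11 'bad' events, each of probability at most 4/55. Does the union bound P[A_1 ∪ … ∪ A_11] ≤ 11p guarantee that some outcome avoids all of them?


Union bound: P[∪_{i=1}^{11} A_i] ≤ Σ_i P[A_i] ≤ 11·p = 11·(4/55) = 4/5.
Numerically: 4/5 ≈ 0.800.
Is 4/5 < 1? YES.
Since P[∪ A_i] ≤ 4/5 < 1, the complement has P[∩ A_i^c] ≥ 1 − 4/5 = 1/5 > 0, so some outcome avoids every A_i.

11·p = 4/5 ≈ 0.800; existence CERTIFIED by the union bound.


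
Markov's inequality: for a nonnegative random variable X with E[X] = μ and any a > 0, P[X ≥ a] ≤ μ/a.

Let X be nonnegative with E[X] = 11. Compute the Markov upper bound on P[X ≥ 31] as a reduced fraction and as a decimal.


μ = E[X] = 11, a = 31.
Markov: P[X ≥ 31] ≤ μ/a = (11)/31 = 11/31.
Numerically: ≈ 0.354839.
(Since a = 31 > μ = 11.000000, the bound 11/31 is < 1 and informative.)

P[X ≥ 31] ≤ 11/31 ≈ 0.354839.


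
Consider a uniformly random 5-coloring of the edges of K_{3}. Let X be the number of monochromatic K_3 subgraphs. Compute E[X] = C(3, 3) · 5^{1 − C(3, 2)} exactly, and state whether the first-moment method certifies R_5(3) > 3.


E[X] = C(3, 3) · 5^{1 − 3} = 1 · 5^{−2} = 1/25.
As a reduced fraction: E[X] = 1/25 ≈ 0.0400.
Is E[X] < 1? YES.
Since E[X] < 1, there exists a 5-coloring of K_{3} with no monochromatic K_3; hence R_5(3) > 3.

E[X] = 1/25 ≈ 0.0400; E[X] < 1, so R_5(3) > 3.


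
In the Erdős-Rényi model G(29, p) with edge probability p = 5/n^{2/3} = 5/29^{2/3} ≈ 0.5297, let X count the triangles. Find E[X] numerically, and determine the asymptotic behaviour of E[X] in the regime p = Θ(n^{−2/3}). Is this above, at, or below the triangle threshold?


Number of potential triangles: C(29, 3) = 3654.
Each occurs with probability p³ ≈ (0.5297)³ ≈ 1.486326e-01.
By linearity: E[X] = C(29, 3)·p³ ≈ 3654 · 1.486326e-01 ≈ 543.1034.
Since α = 2/3 < 1, p = c/n^{2/3} ≫ 1/n is above the triangle threshold p ~ 1/n. Asymptotically E[X] ~ (c³/6)·n^{3(1−α)} = (5³/6)·n^{1} → ∞; triangles are abundant w.h.p.

E[X] ≈ 543.1034; in regime p = Θ(1/n^{2/3}) E[X] diverges (above the triangle threshold p ~ 1/n).


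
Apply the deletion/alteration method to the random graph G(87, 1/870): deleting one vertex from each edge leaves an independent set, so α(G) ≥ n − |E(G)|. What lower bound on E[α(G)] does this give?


E[|E(G)|] = C(87, 2)·p = 3741 · (1/870) = 43/10.
E[α(G)] ≥ n − E[|E(G)|] = 87 − 43/10 = 827/10.
Numerically: ≈ 82.700000.
(This is only a lower bound; the true E[α(G)] may be larger.)

E[α(G)] ≥ 827/10 ≈ 82.700000.


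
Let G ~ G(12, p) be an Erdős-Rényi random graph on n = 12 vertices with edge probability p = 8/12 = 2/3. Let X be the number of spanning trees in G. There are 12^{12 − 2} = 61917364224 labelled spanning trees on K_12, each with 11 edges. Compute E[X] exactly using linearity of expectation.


K_12 has 12^{12 − 2} = 61917364224 labelled spanning trees.
For each such spanning tree H, let X_H = 1 if all 11 edges of H are present in G. Then P[X_H = 1] = p^{11} = (2/3)^{11} = 2048/177147.
Summing the indicators: E[X] = Σ_H E[X_H] = 61917364224 · p^{11} = 61917364224 · 2048/177147 = 2147483648/3.
Numerically: E[X] ≈ 7.15828e+08.

E[X] = 61917364224 · (2/3)^{11} = 2147483648/3 ≈ 7.15828e+08.


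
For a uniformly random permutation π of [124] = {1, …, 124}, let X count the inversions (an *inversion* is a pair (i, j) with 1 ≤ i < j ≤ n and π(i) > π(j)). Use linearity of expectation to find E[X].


Write X = Σ X_I over the C(124, 2) = 7626 pairs i < j, with X_I the indicator of one inversion.
There are 7626 indicators.
For each fixed pair i < j, the values π(i) and π(j) are two distinct elements of {1, …, 124} in uniformly random order; by symmetry P[π(i) > π(j)] = 1/2.
By linearity: E[X] = 7626 · (1/2) = C(124, 2) · (1/2) = 7626/2 = 3813 ≈ 3813.000000.

E[X] = 3813 = 3813.000000.


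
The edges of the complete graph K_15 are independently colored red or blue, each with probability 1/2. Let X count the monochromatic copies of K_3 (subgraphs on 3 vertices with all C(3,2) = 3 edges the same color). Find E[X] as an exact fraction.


Let X = Σ_S X_S over the C(15, 3) = 455 subsets S of size 3, where X_S = 1 if the K_3 on S is monochromatic.
For a fixed S, the K_3 on S has C(3, 2) = 3 edges. P[all 3 edges red] = (1/2)^3, and likewise for blue, so P[monochromatic] = 2·(1/2)^3 = 2^{1 − 3} = 1/4.
By linearity: E[X] = C(15, 3) · 2^{1 − 3} = 455 · 1/4 = 455/4.
Numerically: E[X] ≈ 113.7500.

E[X] = C(15,3)·2^(1−C(3,2)) = 455/4 ≈ 113.7500.


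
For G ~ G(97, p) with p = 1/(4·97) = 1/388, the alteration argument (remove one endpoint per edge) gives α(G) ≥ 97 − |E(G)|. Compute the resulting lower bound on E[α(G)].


E[|E(G)|] = C(97, 2)·p = 4656 · (1/388) = 12.
E[α(G)] ≥ n − E[|E(G)|] = 97 − 12 = 85.
Numerically: ≈ 85.000.
(This is only a lower bound; the true E[α(G)] may be larger.)

E[α(G)] ≥ 85 ≈ 85.000.


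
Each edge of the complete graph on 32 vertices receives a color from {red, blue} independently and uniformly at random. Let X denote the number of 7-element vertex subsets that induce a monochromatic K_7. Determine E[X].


Let X = Σ_S X_S over the C(32, 7) = 3365856 subsets S of size 7, where X_S = 1 if the K_7 on S is monochromatic.
For a fixed S, the K_7 on S has C(7, 2) = 21 edges. P[all 21 edges red] = (1/2)^21, and likewise for blue, so P[monochromatic] = 2·(1/2)^21 = 2^{1 − 21} = 1/1048576.
By linearity of expectation: E[X] = C(32, 7) · 2^{1 − 21} = 3365856 · 1/1048576 = 105183/32768.
Numerically: E[X] ≈ 3.210.

E[X] = C(32,7)·2^(1−C(7,2)) = 105183/32768 ≈ 3.210.


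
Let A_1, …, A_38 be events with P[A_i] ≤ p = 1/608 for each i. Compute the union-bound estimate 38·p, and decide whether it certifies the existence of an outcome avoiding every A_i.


Union bound: P[∪_{i=1}^{38} A_i] ≤ Σ_i P[A_i] ≤ 38·p = 38·(1/608) = 1/16.
Numerically: 1/16 ≈ 0.06250.
Is 1/16 < 1? YES.
Since P[∪ A_i] ≤ 1/16 < 1, the complement has P[∩ A_i^c] ≥ 1 − 1/16 = 15/16 > 0, so some outcome avoids every A_i.

38·p = 1/16 ≈ 0.06250; existence CERTIFIED by the union bound.


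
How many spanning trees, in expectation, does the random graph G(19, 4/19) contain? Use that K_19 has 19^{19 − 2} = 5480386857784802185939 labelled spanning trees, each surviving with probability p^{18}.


K_19 has 19^{19 − 2} = 5480386857784802185939 labelled spanning trees.
For each such spanning tree H, let X_H = 1 if all 18 edges of H are present in G. Then P[X_H = 1] = p^{18} = (4/19)^{18} = 68719476736/104127350297911241532841.
By linearity of expectation: E[X] = Σ_H E[X_H] = 5480386857784802185939 · p^{18} = 5480386857784802185939 · 68719476736/104127350297911241532841 = 68719476736/19.
Numerically: E[X] ≈ 3.6168e+09.

E[X] = 5480386857784802185939 · (4/19)^{18} = 68719476736/19 ≈ 3.6168e+09.


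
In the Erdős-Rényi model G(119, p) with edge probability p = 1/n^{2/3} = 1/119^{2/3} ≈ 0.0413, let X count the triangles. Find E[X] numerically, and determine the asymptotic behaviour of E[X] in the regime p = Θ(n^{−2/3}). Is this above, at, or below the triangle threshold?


Number of potential triangles: C(119, 3) = 273819.
Each occurs with probability p³ ≈ (0.0413)³ ≈ 7.06165e-05.
By linearity: E[X] = C(119, 3)·p³ ≈ 273819 · 7.06165e-05 ≈ 19.336.
Since α = 2/3 < 1, p = c/n^{2/3} ≫ 1/n is above the triangle threshold p ~ 1/n. Asymptotically E[X] ~ (c³/6)·n^{3(1−α)} = (1³/6)·n^{1} → ∞; triangles are abundant w.h.p.

E[X] ≈ 19.336; in regime p = Θ(1/n^{2/3}) E[X] diverges (above the triangle threshold p ~ 1/n).


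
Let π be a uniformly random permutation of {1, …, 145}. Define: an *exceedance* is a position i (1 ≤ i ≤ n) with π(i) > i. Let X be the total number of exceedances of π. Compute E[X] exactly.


Write X = Σ_{i=1}^{145} X_i, where X_i = 1_{π(i) > i}.
For each fixed i, π(i) is uniform over {1, …, 145} (marginal of a uniform permutation), so P[π(i) > i] = (n − i)/n. Summing: Σ_{i=1}^{145} (n − i)/n = (0 + 1 + … + 144)/145 = 145(145 − 1)/(2·145) = (145 − 1)/2.
Hence E[X] = Σ_{i=1}^{145} (145 − i)/145 = 72 ≈ 72.000000.

E[X] = 72 = 72.000000.


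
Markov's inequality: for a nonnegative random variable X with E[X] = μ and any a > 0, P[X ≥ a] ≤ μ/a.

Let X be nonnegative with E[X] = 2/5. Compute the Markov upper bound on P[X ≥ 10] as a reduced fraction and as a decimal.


μ = E[X] = 2/5, a = 10.
Markov: P[X ≥ 10] ≤ μ/a = (2/5)/10 = 1/25.
Numerically: ≈ 0.040000.
(Since a = 10 > μ = 0.400000, the bound 1/25 is < 1 and informative.)

P[X ≥ 10] ≤ 1/25 ≈ 0.040000.


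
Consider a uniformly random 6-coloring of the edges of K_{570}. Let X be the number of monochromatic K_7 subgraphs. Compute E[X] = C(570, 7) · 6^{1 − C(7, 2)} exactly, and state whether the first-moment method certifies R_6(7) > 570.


E[X] = C(570, 7) · 6^{1 − 21} = 3737936877831720 · 6^{−20} = 3737936877831720/3656158440062976.
As a reduced fraction: E[X] = 5768421107765/5642219814912 ≈ 1.0223673.
Is E[X] < 1? NO.
Since E[X] ≥ 1, the first-moment bound is inconclusive at n = 570; it does NOT by itself certify R_6(7) > 570.

E[X] = 5768421107765/5642219814912 ≈ 1.0223673; E[X] ≥ 1; first-moment method inconclusive here.


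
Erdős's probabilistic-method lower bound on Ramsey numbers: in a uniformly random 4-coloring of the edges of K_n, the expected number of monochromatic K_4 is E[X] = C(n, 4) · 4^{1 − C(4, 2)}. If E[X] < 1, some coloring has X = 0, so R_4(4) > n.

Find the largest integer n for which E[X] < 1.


We need C(n, 4) · 4^{1 − 6} < 1, i.e. C(n, 4) < 4^{6 − 1} = 1024.
Check values of n near the boundary:
  n = 10: C(10, 4) = 210; 210 < 1024? YES
  n = 11: C(11, 4) = 330; 330 < 1024? YES
  n = 12: C(12, 4) = 495; 495 < 1024? YES
  n = 13: C(13, 4) = 715; 715 < 1024? YES
  n = 14: C(14, 4) = 1001; 1001 < 1024? YES
  n = 15: C(15, 4) = 1365; 1365 < 1024? NO
  n = 16: C(16, 4) = 1820; 1820 < 1024? NO
  n = 17: C(17, 4) = 2380; 2380 < 1024? NO
The largest n with C(n, 4) < 1024 is n = 14 (where E[X] = 1001/1024 ≈ 0.9775). Hence R_4(4) > 14, i.e. R_4(4) ≥ 15.

Largest n = 14; hence R_4(4) > 14.


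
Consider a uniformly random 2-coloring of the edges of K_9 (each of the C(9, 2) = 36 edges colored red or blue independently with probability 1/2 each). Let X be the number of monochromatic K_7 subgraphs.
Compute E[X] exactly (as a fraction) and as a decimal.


Let X = Σ_S X_S over the C(9, 7) = 36 subsets S of size 7, where X_S = 1 if the K_7 on S is monochromatic.
For a fixed S, the K_7 on S has C(7, 2) = 21 edges. P[all 21 edges red] = (1/2)^21, and likewise for blue, so P[monochromatic] = 2·(1/2)^21 = 2^{1 − 21} = 1/1048576.
Summing: E[X] = C(9, 7) · 2^{1 − 21} = 36 · 1/1048576 = 9/262144.
Numerically: E[X] ≈ 0.00003.

E[X] = C(9,7)·2^(1−C(7,2)) = 9/262144 ≈ 0.00003.
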